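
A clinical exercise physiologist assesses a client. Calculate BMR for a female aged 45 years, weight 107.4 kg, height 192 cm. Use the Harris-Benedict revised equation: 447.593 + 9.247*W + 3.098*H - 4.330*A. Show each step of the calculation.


Substituting values:
W term = 9.247 * 107.4 = 993.1278
H term = 3.098 * 192 = 594.816
A term = 4.330 * 45 = 194.85
BMR = 1840.69 kcal/day

1840.69 kcal/day


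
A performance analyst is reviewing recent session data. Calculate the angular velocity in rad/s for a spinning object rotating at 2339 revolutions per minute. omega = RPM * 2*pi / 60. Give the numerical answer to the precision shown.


omega = RPM * 2*pi / 60
= 2339 * 6.28318531 / 60
= 244.94 rad/s

244.94 rad/s


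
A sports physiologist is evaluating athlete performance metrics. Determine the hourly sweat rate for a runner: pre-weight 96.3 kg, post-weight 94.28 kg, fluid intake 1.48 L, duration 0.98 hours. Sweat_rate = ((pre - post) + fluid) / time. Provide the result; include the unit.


Mass lost = 96.3 - 94.28 = 2.02 kg
Add fluid consumed: 2.02 + 1.48 = 3.5 L total sweat
Sweat rate = 3.5 / 0.98 = 3.571 L/h

3.571 L/h


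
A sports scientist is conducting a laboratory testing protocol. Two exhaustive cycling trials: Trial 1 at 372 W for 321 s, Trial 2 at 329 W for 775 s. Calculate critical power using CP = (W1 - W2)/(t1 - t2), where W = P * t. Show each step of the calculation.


W1 = 372 * 321 = 119412 J
W2 = 329 * 775 = 254975 J
CP = (119412 - 254975) / (321 - 775)
= -135563 / -454
= 298.6 W

298.6 W


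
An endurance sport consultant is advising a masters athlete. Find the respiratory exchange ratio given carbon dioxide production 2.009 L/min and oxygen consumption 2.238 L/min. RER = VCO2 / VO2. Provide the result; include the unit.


VCO2 = 2.009 L/min
VO2 = 2.238 L/min
RER = 2.009 / 2.238 = 0.8977

0.8977


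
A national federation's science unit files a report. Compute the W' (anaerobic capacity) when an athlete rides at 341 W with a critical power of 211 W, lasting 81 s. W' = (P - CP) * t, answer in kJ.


Above-CP power = 130 W
Duration = 81 s
W' = 130 * 81 = 10530 J
Convert: 10530 / 1000 = 10.53 kJ

10.53 kJ


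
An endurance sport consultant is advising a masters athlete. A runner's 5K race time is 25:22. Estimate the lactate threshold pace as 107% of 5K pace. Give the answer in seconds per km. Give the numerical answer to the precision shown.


Total race time = 25*60 + 22 = 1522 seconds
5K pace = 1522 / 5 = 304.4 sec/km
LT pace = 304.4 * 1.07 = 325.71 sec/km

325.71 s/km


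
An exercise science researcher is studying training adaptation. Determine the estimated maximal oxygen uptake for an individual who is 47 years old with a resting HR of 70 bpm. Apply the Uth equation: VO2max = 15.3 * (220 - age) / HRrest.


HRmax = 220 - 47 = 173
VO2max = 15.3 * (173 / 70)
= 15.3 * 2.4714
= 37.81 mL/kg/min

37.81 mL/kg/min


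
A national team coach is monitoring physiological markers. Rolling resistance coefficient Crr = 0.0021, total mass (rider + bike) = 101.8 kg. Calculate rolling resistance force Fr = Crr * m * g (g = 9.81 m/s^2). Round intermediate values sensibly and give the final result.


Fr = Crr * m * g
= 0.0021 * 101.8 * 9.81
= 2.097 N

2.097 N


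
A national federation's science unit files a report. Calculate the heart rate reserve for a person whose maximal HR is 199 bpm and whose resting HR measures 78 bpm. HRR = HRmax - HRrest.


HRmax = 199 bpm
HRrest = 78 bpm
HRR = 199 - 78 = 121 bpm

121 bpm


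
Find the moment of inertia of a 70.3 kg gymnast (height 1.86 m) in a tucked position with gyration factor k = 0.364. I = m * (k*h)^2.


Radius of gyration = 0.364 * 1.86 = 0.67704 m
I = 70.3 * 0.67704^2
= 70.3 * 0.458383
= 32.224 kg*m^2

32.224 kg*m^2


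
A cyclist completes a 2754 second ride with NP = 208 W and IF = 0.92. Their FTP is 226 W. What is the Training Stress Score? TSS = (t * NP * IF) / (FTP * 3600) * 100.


t * NP * IF = 2754 * 208 * 0.92 = 527005.44
FTP * 3600 = 813600
TSS = (527005.44 / 813600) * 100 = 64.77

64.77 TSS


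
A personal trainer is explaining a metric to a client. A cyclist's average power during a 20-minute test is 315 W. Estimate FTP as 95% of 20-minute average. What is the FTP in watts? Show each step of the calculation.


FTP = 20-min power * 0.95
= 315 * 0.95
= 299.25 W

299.25 W


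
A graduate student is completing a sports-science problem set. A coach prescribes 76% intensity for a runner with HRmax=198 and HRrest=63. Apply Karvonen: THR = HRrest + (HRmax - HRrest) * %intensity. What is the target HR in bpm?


Heart rate reserve = 198 - 63 = 135
Intensity fraction = 76 / 100 = 0.76
THR = 63 + 135 * 0.76 = 165.6 bpm

165.6 bpm


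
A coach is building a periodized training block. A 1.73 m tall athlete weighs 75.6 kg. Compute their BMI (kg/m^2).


height^2 = 2.9929 m^2
BMI = 75.6 / 2.9929 = 25.26 kg/m^2

25.26 kg/m^2


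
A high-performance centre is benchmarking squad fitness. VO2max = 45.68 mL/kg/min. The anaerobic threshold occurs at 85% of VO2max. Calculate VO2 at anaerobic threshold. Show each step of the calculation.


AT fraction = 85 / 100 = 0.85
AT VO2 = 45.68 * 0.85
= 38.83 mL/kg/min

38.83 mL/kg/min


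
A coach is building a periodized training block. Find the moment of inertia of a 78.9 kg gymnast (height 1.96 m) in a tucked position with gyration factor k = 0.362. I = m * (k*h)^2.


Radius of gyration = 0.362 * 1.96 = 0.70952 m
I = 78.9 * 0.70952^2
= 78.9 * 0.503419
= 39.72 kg*m^2

39.72 kg*m^2


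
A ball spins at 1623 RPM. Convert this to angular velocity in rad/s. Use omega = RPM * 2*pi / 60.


omega = 1623 * 2 * pi / 60
= 1623 * 6.28318531 / 60
= 10197.61 / 60
= 169.96 rad/s

169.96 rad/s


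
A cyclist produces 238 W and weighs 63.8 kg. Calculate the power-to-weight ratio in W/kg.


P/W = power / mass
= 238 / 63.8
= 3.73 W/kg

3.73 W/kg


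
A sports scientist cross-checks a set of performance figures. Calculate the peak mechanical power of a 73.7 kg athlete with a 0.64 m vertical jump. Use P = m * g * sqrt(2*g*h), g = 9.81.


First, sqrt(2gh) = sqrt(2 * 9.81 * 0.64)
= sqrt(12.5568) = 3.543558 m/s
Power = 73.7 * 9.81 * 3.543558 = 2561.98 W

2561.98 W


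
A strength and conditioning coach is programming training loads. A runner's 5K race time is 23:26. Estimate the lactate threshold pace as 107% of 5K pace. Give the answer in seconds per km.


Total race time = 23*60 + 26 = 1406 seconds
5K pace = 1406 / 5 = 281.2 sec/km
LT pace = 281.2 * 1.07 = 300.88 sec/km

300.88 s/km


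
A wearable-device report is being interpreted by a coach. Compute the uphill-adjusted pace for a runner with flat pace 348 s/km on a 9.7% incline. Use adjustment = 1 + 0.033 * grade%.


Adjustment factor = 1 + 0.033 * 9.7 = 1.3201
Grade-adjusted pace = 348 * 1.3201 = 459.39 s/km

459.39 s/km


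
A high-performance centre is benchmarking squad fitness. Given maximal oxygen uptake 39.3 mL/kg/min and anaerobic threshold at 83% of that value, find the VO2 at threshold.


Percentage as decimal = 0.83
VO2 at AT = 39.3 * 0.83 = 32.62 mL/kg/min

32.62 mL/kg/min


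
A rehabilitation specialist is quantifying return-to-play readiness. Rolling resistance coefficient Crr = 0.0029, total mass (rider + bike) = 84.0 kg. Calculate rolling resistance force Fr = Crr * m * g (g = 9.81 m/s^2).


Fr = Crr * m * g
= 0.0029 * 84.0 * 9.81
= 2.39 N

2.39 N


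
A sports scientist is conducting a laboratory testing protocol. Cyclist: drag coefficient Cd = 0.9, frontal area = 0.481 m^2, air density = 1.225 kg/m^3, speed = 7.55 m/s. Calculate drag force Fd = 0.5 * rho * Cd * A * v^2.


v^2 = 7.55^2 = 57.0025
Fd = 0.5 * 1.225 * 0.9 * 0.481 * 57.0025
= 15.114 N

15.114 N


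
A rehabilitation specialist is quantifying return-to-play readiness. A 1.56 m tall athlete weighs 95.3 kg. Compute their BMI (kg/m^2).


height^2 = 2.4336 m^2
BMI = 95.3 / 2.4336 = 39.16 kg/m^2

39.16 kg/m^2


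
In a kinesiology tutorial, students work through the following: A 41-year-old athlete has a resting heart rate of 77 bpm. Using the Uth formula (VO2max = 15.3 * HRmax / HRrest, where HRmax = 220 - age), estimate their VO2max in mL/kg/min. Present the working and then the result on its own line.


HRmax = 220 - 41 = 179 bpm
Ratio = HRmax / HRrest = 179 / 77 = 2.3247
VO2max = 15.3 * 2.3247 = 35.57 mL/kg/min

35.57 mL/kg/min


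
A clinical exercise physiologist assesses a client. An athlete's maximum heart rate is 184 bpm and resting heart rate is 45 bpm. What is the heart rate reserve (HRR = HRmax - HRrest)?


HRR = HRmax - HRrest
= 184 - 45
= 139 bpm

139 bpm


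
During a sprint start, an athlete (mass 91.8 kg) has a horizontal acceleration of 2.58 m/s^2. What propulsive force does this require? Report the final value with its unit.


Propulsive force = mass * acceleration
= 91.8 kg * 2.58 m/s^2
= 236.84 N

236.84 N


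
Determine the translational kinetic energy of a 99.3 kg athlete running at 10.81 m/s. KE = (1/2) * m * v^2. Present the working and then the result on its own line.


KE = 0.5 * m * v^2
= 0.5 * 99.3 * 10.81^2
= 0.5 * 99.3 * 116.8561
= 5801.91 J

5801.91 J


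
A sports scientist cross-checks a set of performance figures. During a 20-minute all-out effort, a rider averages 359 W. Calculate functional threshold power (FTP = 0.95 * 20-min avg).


FTP = 0.95 * 359
= 341.05 W

341.05 W


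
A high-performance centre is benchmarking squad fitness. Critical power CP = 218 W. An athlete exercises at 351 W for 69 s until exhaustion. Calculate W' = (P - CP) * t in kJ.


P - CP = 351 - 218 = 133 W
W' = 133 * 69 = 9177 J
= 9177 / 1000 = 9.177 kJ

9.177 kJ


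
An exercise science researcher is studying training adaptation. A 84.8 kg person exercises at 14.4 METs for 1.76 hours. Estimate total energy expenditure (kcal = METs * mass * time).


Energy = METs * mass(kg) * time(h)
= 14.4 * 84.8 * 1.76
= 2149.17 kcal

2149.17 kcal


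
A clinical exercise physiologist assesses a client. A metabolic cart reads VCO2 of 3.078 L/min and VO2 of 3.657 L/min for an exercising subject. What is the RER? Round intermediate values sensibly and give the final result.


RER = VCO2 / VO2 = 3.078 / 3.657 = 0.8417

0.8417


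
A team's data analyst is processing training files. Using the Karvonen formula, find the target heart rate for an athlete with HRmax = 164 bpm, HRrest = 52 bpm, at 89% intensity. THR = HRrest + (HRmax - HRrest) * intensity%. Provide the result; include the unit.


HRR = 164 - 52 = 112
THR = 52 + 112 * 0.89
= 52 + 99.68
= 151.68 bpm

151.68 bpm


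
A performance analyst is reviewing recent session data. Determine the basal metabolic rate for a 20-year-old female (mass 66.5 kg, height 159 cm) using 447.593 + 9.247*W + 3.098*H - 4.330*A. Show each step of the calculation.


BMR = 447.593 + 9.247*66.5 + 3.098*159 - 4.330*20
= 1468.5 kcal/day

1468.5 kcal/day


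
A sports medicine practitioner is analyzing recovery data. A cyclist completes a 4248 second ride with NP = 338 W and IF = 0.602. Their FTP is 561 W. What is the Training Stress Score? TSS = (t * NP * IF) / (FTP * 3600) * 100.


t * NP * IF = 4248 * 338 * 0.602 = 864366.048
FTP * 3600 = 2019600
TSS = (864366.048 / 2019600) * 100 = 42.8

42.8 TSS


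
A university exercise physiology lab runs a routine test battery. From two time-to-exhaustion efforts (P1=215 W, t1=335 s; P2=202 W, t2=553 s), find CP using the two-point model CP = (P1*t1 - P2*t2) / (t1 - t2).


Work in trial 1 = 72025 J
Work in trial 2 = 111706 J
Delta work = -39681 J
Delta time = -218 s
CP = -39681 / -218 = 182.02 W

182.02 W


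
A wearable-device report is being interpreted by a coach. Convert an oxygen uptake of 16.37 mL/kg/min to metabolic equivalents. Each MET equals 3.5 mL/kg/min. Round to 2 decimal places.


One MET = 3.5 mL/kg/min
Number of METs = 16.37 / 3.5
= 4.68 METs

4.68 METs


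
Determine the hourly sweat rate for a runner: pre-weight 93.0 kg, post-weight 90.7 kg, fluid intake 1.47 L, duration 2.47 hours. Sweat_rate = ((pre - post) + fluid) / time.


Mass lost = 93.0 - 90.7 = 2.3 kg
Add fluid consumed: 2.3 + 1.47 = 3.77 L total sweat
Sweat rate = 3.77 / 2.47 = 1.526 L/h

1.526 L/h


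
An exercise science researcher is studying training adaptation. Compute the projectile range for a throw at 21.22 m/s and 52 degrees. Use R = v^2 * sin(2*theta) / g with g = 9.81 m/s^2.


Two times the angle = 104 degrees
sin(104) = 0.970296
R = 450.2884 * 0.970296 / 9.81 = 44.538 m

44.538 m


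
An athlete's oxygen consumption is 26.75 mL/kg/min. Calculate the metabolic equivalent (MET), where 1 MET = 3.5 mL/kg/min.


MET = VO2 / 3.5
= 26.75 / 3.5
= 7.64 METs

7.64 METs


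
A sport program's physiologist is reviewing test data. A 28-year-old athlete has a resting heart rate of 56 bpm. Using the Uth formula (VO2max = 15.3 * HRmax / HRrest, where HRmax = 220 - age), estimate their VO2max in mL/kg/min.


HRmax = 220 - 28 = 192 bpm
Ratio = HRmax / HRrest = 192 / 56 = 3.4286
VO2max = 15.3 * 3.4286 = 52.46 mL/kg/min

52.46 mL/kg/min


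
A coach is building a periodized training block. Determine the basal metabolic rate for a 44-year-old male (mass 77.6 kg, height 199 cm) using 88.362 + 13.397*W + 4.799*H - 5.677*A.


BMR = 88.362 + 13.397*77.6 + 4.799*199 - 5.677*44
= 1833.18 kcal/day

1833.18 kcal/day


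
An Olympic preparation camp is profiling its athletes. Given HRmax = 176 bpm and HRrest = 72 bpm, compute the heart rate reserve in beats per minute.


Heart rate reserve = maximum HR minus resting HR
HRR = 176 - 72 = 104 bpm

104 bpm


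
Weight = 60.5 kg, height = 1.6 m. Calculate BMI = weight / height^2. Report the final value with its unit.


height^2 = 1.6^2 = 2.56
BMI = 60.5 / 2.56 = 23.63 kg/m^2

23.63 kg/m^2


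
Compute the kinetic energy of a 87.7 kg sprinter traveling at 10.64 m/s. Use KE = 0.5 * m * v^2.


Velocity squared = 113.2096
KE = 0.5 * 87.7 * 113.2096 = 4964.24 J

4964.24 J


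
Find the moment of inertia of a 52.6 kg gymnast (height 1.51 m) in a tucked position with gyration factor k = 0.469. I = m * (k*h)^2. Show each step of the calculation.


Radius of gyration = 0.469 * 1.51 = 0.70819 m
I = 52.6 * 0.70819^2
= 52.6 * 0.501533
= 26.381 kg*m^2

26.381 kg*m^2


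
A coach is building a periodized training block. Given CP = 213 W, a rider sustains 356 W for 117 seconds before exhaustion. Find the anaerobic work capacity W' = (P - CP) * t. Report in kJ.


Excess power = 356 - 213 = 143 W
Work above CP = 143 * 117 = 16731 J
W' = 16.731 kJ

16.731 kJ


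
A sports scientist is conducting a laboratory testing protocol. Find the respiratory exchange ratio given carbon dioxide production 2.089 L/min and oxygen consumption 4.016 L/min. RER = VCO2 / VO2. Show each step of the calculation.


VCO2 = 2.089 L/min
VO2 = 4.016 L/min
RER = 2.089 / 4.016 = 0.5202

0.5202


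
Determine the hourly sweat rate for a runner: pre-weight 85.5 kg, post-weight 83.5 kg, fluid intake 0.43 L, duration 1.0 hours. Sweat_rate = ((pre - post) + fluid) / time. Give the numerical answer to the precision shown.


Mass lost = 85.5 - 83.5 = 2.0 kg
Add fluid consumed: 2.0 + 0.43 = 2.43 L total sweat
Sweat rate = 2.43 / 1.0 = 2.43 L/h

2.43 L/h


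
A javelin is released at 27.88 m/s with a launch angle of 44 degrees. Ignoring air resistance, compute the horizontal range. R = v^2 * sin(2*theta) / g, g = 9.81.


Launch speed squared = 777.2944
sin(2 * 44 deg) = 0.999391
Range = 777.2944 * 0.999391 / 9.81
= 79.187 m

79.187 m


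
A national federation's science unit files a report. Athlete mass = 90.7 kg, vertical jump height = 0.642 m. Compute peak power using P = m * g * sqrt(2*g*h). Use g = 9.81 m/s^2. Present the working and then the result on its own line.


sqrt(2 * 9.81 * 0.642) = sqrt(12.59604) = 3.54909 m/s
P = 90.7 * 9.81 * 3.54909
= 3157.86 W

3157.86 W


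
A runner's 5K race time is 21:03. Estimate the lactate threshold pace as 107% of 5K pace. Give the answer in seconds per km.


Total race time = 21*60 + 3 = 1263 seconds
5K pace = 1263 / 5 = 252.6 sec/km
LT pace = 252.6 * 1.07 = 270.28 sec/km

270.28 s/km


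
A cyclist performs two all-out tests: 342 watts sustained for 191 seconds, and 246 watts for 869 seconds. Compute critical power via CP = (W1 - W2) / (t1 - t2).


W1 = P1 * t1 = 342 * 191 = 65322 J
W2 = P2 * t2 = 246 * 869 = 213774 J
CP = (65322 - 213774) / (191 - 869)
= 218.96 W

218.96 W


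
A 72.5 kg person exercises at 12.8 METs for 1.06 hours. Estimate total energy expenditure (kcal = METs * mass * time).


Energy = METs * mass(kg) * time(h)
= 12.8 * 72.5 * 1.06
= 983.68 kcal

983.68 kcal


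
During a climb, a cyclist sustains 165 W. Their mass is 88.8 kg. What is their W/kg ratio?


Power-to-weight = 165 W / 88.8 kg
= 1.858 W/kg

1.858 W/kg


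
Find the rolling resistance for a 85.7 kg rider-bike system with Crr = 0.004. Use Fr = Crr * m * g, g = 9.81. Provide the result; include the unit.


m * g = 85.7 * 9.81 = 840.717 N
Fr = 0.004 * 840.717 = 3.363 N

3.363 N


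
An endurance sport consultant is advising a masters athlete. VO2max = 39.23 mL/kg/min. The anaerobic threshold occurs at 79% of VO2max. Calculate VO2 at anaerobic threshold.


AT fraction = 79 / 100 = 0.79
AT VO2 = 39.23 * 0.79
= 30.99 mL/kg/min

30.99 mL/kg/min


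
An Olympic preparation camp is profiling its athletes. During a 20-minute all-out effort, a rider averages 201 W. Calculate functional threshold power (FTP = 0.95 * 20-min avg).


FTP = 0.95 * 201
= 190.95 W

190.95 W


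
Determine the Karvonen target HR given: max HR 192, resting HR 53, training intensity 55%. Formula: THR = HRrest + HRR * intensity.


HRR = HRmax - HRrest = 192 - 53 = 139
THR = 53 + 139 * 0.55
= 129.45 bpm

129.45 bpm


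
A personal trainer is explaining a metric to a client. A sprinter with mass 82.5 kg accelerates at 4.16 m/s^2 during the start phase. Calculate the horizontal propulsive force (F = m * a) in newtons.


F = m * a
= 82.5 * 4.16
= 343.2 N

343.2 N


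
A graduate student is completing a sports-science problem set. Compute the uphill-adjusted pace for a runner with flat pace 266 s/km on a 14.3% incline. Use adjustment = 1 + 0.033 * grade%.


Adjustment factor = 1 + 0.033 * 14.3 = 1.4719
Grade-adjusted pace = 266 * 1.4719 = 391.53 s/km

391.53 s/km


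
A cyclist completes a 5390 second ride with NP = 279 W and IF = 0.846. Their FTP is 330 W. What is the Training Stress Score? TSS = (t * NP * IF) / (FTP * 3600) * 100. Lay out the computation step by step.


t * NP * IF = 5390 * 279 * 0.846 = 1272223.26
FTP * 3600 = 1188000
TSS = (1272223.26 / 1188000) * 100 = 107.09

107.09 TSS


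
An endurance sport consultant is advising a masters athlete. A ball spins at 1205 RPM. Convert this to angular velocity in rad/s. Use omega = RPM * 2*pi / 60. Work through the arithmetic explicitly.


omega = 1205 * 2 * pi / 60
= 1205 * 6.28318531 / 60
= 7571.238 / 60
= 126.187 rad/s

126.187 rad/s


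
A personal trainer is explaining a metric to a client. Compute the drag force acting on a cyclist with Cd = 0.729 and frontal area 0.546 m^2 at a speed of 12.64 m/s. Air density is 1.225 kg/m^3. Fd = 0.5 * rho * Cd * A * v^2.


Step 1: v^2 = 159.7696
Step 2: Fd = 0.5 * 1.225 * 0.729 * 0.546 * 159.7696
= 38.951 N

38.951 N


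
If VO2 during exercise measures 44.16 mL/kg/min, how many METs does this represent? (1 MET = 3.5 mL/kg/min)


METs = VO2 / 3.5 = 44.16 / 3.5 = 12.62

12.62 METs


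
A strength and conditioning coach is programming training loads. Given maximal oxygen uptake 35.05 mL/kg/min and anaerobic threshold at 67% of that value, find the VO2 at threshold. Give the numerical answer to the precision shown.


Percentage as decimal = 0.67
VO2 at AT = 35.05 * 0.67 = 23.48 mL/kg/min

23.48 mL/kg/min


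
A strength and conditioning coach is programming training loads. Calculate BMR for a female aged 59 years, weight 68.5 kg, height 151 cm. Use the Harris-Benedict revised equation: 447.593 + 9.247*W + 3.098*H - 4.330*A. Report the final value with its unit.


Substituting values:
W term = 9.247 * 68.5 = 633.4195
H term = 3.098 * 151 = 467.798
A term = 4.330 * 59 = 255.47
BMR = 1293.34 kcal/day

1293.34 kcal/day


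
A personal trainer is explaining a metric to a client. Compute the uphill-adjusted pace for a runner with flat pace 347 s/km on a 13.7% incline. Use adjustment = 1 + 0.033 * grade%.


Adjustment factor = 1 + 0.033 * 13.7 = 1.4521
Grade-adjusted pace = 347 * 1.4521 = 503.88 s/km

503.88 s/km


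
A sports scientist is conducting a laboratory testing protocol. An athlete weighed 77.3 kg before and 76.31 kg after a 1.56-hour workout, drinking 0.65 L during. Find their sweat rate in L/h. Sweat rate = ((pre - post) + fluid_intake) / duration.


Body mass change = 0.99 kg
Total sweat loss = 0.99 + 0.65 = 1.64 L
Rate = 1.64 / 1.56 = 1.051 L/h

1.051 L/h


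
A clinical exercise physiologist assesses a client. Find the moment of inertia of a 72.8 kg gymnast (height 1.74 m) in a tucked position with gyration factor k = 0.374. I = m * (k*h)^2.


Radius of gyration = 0.374 * 1.74 = 0.65076 m
I = 72.8 * 0.65076^2
= 72.8 * 0.423489
= 30.83 kg*m^2

30.83 kg*m^2


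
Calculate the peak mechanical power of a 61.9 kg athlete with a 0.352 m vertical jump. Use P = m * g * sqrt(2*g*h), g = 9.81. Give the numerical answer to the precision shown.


First, sqrt(2gh) = sqrt(2 * 9.81 * 0.352)
= sqrt(6.90624) = 2.627973 m/s
Power = 61.9 * 9.81 * 2.627973 = 1595.81 W

1595.81 W


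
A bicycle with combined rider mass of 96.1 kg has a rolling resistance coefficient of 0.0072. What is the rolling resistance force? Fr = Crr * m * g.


Fr = 0.0072 * 96.1 * 9.81
= 0.69192 * 9.81
= 6.788 N

6.788 N


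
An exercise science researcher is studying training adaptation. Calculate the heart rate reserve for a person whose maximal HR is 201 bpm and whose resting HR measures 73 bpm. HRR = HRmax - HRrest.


HRmax = 201 bpm
HRrest = 73 bpm
HRR = 201 - 73 = 128 bpm

128 bpm


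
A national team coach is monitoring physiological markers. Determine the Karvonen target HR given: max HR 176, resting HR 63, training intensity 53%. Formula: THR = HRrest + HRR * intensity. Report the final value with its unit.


HRR = HRmax - HRrest = 176 - 63 = 113
THR = 63 + 113 * 0.53
= 122.89 bpm

122.89 bpm


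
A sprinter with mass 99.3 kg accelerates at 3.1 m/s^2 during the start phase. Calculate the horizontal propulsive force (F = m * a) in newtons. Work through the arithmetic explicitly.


F = m * a
= 99.3 * 3.1
= 307.83 N

307.83 N


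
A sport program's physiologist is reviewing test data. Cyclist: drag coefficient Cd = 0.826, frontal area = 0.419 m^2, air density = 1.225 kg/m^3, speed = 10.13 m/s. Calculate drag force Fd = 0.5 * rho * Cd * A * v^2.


v^2 = 10.13^2 = 102.6169
Fd = 0.5 * 1.225 * 0.826 * 0.419 * 102.6169
= 21.753 N

21.753 N


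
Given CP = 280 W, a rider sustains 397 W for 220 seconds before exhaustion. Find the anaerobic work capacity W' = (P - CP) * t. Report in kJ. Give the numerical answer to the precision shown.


Excess power = 397 - 280 = 117 W
Work above CP = 117 * 220 = 25740 J
W' = 25.74 kJ

25.74 kJ


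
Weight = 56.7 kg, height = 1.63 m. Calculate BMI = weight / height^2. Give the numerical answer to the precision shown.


height^2 = 1.63^2 = 2.6569
BMI = 56.7 / 2.6569 = 21.34 kg/m^2

21.34 kg/m^2


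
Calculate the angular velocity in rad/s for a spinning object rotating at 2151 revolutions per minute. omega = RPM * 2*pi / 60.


omega = RPM * 2*pi / 60
= 2151 * 6.28318531 / 60
= 225.252 rad/s

225.252 rad/s


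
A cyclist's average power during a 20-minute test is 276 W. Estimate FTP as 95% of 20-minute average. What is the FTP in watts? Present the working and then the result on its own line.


FTP = 20-min power * 0.95
= 276 * 0.95
= 262.2 W

262.2 W


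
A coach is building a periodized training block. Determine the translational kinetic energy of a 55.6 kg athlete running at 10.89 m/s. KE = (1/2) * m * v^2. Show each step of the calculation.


KE = 0.5 * m * v^2
= 0.5 * 55.6 * 10.89^2
= 0.5 * 55.6 * 118.5921
= 3296.86 J

3296.86 J


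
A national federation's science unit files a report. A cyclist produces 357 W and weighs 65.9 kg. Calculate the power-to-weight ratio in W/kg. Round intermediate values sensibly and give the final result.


P/W = power / mass
= 357 / 65.9
= 5.417 W/kg

5.417 W/kg


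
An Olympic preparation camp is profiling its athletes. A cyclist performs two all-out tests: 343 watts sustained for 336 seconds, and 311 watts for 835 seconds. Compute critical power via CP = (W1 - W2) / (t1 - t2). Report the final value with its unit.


W1 = P1 * t1 = 343 * 336 = 115248 J
W2 = P2 * t2 = 311 * 835 = 259685 J
CP = (115248 - 259685) / (336 - 835)
= 289.45 W

289.45 W


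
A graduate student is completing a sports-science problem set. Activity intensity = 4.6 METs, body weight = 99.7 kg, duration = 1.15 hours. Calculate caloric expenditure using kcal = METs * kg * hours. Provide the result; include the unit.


kcal = 4.6 * 99.7 * 1.15
= 458.62 * 1.15
= 527.41 kcal

527.41 kcal


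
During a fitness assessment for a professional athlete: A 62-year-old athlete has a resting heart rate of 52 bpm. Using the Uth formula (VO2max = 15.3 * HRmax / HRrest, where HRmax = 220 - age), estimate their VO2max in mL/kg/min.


HRmax = 220 - 62 = 158 bpm
Ratio = HRmax / HRrest = 158 / 52 = 3.0385
VO2max = 15.3 * 3.0385 = 46.49 mL/kg/min

46.49 mL/kg/min


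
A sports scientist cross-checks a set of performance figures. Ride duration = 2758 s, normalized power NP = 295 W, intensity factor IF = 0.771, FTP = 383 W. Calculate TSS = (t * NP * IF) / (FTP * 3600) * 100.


Numerator = 2758 * 295 * 0.771 = 627293.31
Denominator = 383 * 3600 = 1378800
TSS = 627293.31 / 1378800 * 100
= 45.5

45.5 TSS


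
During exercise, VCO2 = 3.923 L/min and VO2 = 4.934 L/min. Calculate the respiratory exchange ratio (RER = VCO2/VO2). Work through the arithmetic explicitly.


RER = VCO2 / VO2
= 3.923 / 4.934
= 0.7951

0.7951


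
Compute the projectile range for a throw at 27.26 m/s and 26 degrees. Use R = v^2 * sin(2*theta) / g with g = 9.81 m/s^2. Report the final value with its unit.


Two times the angle = 52 degrees
sin(52) = 0.788011
R = 743.1076 * 0.788011 / 9.81 = 59.692 m

59.692 m


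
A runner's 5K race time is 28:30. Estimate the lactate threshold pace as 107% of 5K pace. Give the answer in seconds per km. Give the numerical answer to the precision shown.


Total race time = 28*60 + 30 = 1710 seconds
5K pace = 1710 / 5 = 342.0 sec/km
LT pace = 342.0 * 1.07 = 365.94 sec/km

365.94 s/km


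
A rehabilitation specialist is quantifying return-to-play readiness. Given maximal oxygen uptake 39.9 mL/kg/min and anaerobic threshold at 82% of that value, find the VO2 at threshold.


Percentage as decimal = 0.82
VO2 at AT = 39.9 * 0.82 = 32.72 mL/kg/min

32.72 mL/kg/min


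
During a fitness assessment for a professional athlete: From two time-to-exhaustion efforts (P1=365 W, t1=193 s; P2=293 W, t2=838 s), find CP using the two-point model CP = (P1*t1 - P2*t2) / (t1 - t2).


Work in trial 1 = 70445 J
Work in trial 2 = 245534 J
Delta work = -175089 J
Delta time = -645 s
CP = -175089 / -645 = 271.46 W

271.46 W


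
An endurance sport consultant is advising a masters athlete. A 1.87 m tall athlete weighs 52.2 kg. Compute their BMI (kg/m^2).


height^2 = 3.4969 m^2
BMI = 52.2 / 3.4969 = 14.93 kg/m^2

14.93 kg/m^2


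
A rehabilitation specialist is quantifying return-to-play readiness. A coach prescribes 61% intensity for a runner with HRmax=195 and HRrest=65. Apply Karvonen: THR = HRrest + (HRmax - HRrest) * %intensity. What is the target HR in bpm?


Heart rate reserve = 195 - 65 = 130
Intensity fraction = 61 / 100 = 0.61
THR = 65 + 130 * 0.61 = 144.3 bpm

144.3 bpm


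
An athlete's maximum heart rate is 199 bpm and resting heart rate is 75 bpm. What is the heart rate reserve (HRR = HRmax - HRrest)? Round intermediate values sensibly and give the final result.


HRR = HRmax - HRrest
= 199 - 75
= 124 bpm

124 bpm


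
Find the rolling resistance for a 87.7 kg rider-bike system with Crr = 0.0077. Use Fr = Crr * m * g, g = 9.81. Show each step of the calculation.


m * g = 87.7 * 9.81 = 860.337 N
Fr = 0.0077 * 860.337 = 6.625 N

6.625 N


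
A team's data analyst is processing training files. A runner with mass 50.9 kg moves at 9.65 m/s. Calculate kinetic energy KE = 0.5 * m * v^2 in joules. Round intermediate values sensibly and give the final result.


v^2 = 9.65^2 = 93.1225
KE = 0.5 * 50.9 * 93.1225
= 2369.97 J

2369.97 J


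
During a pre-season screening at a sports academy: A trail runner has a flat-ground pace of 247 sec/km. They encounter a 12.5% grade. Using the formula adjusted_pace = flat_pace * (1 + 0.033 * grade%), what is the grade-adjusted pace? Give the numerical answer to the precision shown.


Grade factor = 1 + 0.033 * 12.5 = 1.4125
Adjusted = 247 * 1.4125 = 348.89 sec/km

348.89 s/km


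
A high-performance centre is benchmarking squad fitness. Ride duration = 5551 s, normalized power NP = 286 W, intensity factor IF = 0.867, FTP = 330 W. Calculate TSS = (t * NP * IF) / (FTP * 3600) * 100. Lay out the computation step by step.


Numerator = 5551 * 286 * 0.867 = 1376437.062
Denominator = 330 * 3600 = 1188000
TSS = 1376437.062 / 1188000 * 100
= 115.86

115.86 TSS


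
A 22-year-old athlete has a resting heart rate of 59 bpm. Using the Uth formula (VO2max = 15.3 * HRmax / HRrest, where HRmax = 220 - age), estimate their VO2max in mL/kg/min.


HRmax = 220 - 22 = 198 bpm
Ratio = HRmax / HRrest = 198 / 59 = 3.3559
VO2max = 15.3 * 3.3559 = 51.35 mL/kg/min

51.35 mL/kg/min


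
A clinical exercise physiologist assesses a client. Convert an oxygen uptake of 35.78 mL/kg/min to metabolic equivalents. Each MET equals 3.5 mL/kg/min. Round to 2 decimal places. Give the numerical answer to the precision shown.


One MET = 3.5 mL/kg/min
Number of METs = 35.78 / 3.5
= 10.22 METs

10.22 METs


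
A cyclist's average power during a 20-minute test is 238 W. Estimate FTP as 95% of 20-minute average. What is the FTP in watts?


FTP = 20-min power * 0.95
= 238 * 0.95
= 226.1 W

226.1 W


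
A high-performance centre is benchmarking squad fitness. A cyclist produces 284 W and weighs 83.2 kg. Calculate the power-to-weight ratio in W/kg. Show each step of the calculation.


P/W = power / mass
= 284 / 83.2
= 3.413 W/kg

3.413 W/kg


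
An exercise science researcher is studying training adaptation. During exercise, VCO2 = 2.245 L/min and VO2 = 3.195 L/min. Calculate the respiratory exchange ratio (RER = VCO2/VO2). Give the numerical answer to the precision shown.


RER = VCO2 / VO2
= 2.245 / 3.195
= 0.7027

0.7027


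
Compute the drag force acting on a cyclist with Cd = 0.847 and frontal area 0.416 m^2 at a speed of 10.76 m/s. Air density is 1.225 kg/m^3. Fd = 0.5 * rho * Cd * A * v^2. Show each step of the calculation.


Step 1: v^2 = 115.7776
Step 2: Fd = 0.5 * 1.225 * 0.847 * 0.416 * 115.7776
= 24.987 N

24.987 N


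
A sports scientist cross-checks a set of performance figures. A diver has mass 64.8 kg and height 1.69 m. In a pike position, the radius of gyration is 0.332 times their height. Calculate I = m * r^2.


r = 0.332 * 1.69 = 0.56108 m
I = m * r^2 = 64.8 * 0.314811 = 20.4 kg*m^2

20.4 kg*m^2


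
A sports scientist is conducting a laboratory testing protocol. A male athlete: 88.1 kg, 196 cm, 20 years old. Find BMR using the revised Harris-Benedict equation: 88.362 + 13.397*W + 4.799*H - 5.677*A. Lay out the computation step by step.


Intercept = 88.362
Weight contribution = 13.397 * 88.1 = 1180.2757
Height contribution = 4.799 * 196 = 940.604
Age contribution = 5.677 * 20 = 113.54
BMR = 88.362 + 1180.2757 + 940.604 - 113.54
= 2095.7 kcal/day

2095.7 kcal/day


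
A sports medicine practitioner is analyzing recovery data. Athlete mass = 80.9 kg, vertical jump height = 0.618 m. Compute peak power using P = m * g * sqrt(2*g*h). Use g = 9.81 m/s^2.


sqrt(2 * 9.81 * 0.618) = sqrt(12.12516) = 3.48212 m/s
P = 80.9 * 9.81 * 3.48212
= 2763.51 W

2763.51 W


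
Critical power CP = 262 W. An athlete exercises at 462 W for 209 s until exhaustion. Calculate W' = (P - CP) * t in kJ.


P - CP = 462 - 262 = 200 W
W' = 200 * 209 = 41800 J
= 41800 / 1000 = 41.8 kJ

41.8 kJ


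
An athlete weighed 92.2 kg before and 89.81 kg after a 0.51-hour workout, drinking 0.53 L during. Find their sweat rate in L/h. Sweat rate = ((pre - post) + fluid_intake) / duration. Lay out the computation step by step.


Body mass change = 2.39 kg
Total sweat loss = 2.39 + 0.53 = 2.92 L
Rate = 2.92 / 0.51 = 5.725 L/h

5.725 L/h


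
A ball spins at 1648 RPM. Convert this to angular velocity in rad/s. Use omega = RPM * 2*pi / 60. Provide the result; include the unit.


omega = 1648 * 2 * pi / 60
= 1648 * 6.28318531 / 60
= 10354.689 / 60
= 172.578 rad/s

172.578 rad/s


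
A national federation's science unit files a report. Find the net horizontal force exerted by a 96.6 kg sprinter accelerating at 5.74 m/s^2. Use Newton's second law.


Newton's second law: F = m * a
F = 96.6 * 5.74 = 554.48 N

554.48 N


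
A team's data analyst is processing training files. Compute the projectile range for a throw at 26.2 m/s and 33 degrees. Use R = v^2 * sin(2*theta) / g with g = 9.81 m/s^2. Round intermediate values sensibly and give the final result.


Two times the angle = 66 degrees
sin(66) = 0.913545
R = 686.44 * 0.913545 / 9.81 = 63.924 m

63.924 m


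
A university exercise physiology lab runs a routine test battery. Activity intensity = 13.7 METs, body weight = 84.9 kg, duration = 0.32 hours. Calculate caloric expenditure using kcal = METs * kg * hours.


kcal = 13.7 * 84.9 * 0.32
= 1163.13 * 0.32
= 372.2 kcal

372.2 kcal


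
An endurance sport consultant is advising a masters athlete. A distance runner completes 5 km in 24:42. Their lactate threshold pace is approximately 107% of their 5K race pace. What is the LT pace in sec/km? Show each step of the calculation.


Convert to seconds: 24 min 42 s = 1482 s
Pace per km = 1482 / 5 = 296.4 s/km
LT pace = 296.4 * 1.07 = 317.15 s/km

317.15 s/km


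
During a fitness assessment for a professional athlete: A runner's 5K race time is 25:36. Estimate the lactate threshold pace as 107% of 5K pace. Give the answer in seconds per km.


Total race time = 25*60 + 36 = 1536 seconds
5K pace = 1536 / 5 = 307.2 sec/km
LT pace = 307.2 * 1.07 = 328.7 sec/km

328.7 s/km


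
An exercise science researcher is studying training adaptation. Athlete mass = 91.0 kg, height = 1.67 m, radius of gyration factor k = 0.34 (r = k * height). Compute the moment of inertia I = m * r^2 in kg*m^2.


r = k * height = 0.34 * 1.67 = 0.5678 m
r^2 = 0.5678^2 = 0.322397
I = 91.0 * 0.322397 = 29.338 kg*m^2

29.338 kg*m^2


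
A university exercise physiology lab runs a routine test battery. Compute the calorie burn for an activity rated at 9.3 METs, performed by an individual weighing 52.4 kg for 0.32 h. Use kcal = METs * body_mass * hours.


Product of METs and mass = 9.3 * 52.4 = 487.32
Total kcal = 487.32 * 0.32 = 155.94 kcal

155.94 kcal


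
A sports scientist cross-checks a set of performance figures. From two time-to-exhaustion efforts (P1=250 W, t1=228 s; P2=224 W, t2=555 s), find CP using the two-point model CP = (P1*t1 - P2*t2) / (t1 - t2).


Work in trial 1 = 57000 J
Work in trial 2 = 124320 J
Delta work = -67320 J
Delta time = -327 s
CP = -67320 / -327 = 205.87 W

205.87 W


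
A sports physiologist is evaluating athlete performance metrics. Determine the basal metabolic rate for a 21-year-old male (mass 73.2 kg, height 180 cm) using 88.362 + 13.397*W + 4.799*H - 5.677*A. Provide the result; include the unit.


BMR = 88.362 + 13.397*73.2 + 4.799*180 - 5.677*21
= 1813.63 kcal/day

1813.63 kcal/day


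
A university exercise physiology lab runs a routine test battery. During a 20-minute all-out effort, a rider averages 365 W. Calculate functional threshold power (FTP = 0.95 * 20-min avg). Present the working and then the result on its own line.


FTP = 0.95 * 365
= 346.75 W

346.75 W


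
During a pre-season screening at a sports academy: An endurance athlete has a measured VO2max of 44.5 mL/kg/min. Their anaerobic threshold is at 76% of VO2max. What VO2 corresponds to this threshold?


Anaerobic threshold VO2 = VO2max * 76%
= 44.5 * 0.76
= 33.82 mL/kg/min

33.82 mL/kg/min


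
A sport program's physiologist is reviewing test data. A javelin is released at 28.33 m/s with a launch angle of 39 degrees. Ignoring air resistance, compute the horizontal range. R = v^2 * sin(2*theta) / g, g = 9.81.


Launch speed squared = 802.5889
sin(2 * 39 deg) = 0.978148
Range = 802.5889 * 0.978148 / 9.81
= 80.026 m

80.026 m


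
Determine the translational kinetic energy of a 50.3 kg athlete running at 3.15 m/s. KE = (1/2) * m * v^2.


KE = 0.5 * m * v^2
= 0.5 * 50.3 * 3.15^2
= 0.5 * 50.3 * 9.9225
= 249.55 J

249.55 J


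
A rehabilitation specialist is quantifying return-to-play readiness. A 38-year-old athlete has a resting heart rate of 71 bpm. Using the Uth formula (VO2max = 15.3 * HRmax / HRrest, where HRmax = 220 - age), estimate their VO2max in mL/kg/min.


HRmax = 220 - 38 = 182 bpm
Ratio = HRmax / HRrest = 182 / 71 = 2.5634
VO2max = 15.3 * 2.5634 = 39.22 mL/kg/min

39.22 mL/kg/min


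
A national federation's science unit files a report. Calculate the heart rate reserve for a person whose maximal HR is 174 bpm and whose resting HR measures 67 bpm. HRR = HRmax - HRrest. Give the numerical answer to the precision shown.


HRmax = 174 bpm
HRrest = 67 bpm
HRR = 174 - 67 = 107 bpm

107 bpm


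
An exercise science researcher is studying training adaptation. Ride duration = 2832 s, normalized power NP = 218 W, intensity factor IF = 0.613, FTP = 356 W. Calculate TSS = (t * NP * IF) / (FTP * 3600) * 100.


Numerator = 2832 * 218 * 0.613 = 378451.488
Denominator = 356 * 3600 = 1281600
TSS = 378451.488 / 1281600 * 100
= 29.53

29.53 TSS


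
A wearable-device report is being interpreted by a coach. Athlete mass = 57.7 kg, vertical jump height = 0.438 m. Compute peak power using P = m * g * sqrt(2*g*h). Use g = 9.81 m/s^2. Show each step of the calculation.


sqrt(2 * 9.81 * 0.438) = sqrt(8.59356) = 2.931477 m/s
P = 57.7 * 9.81 * 2.931477
= 1659.32 W

1659.32 W


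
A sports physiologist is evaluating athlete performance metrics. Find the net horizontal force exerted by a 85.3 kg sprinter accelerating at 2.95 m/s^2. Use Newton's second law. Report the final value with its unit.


Newton's second law: F = m * a
F = 85.3 * 2.95 = 251.64 N

251.64 N


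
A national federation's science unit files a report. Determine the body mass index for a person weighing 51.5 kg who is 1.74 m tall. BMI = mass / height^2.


BMI = mass / height^2
= 51.5 / 1.74^2
= 51.5 / 3.0276
= 17.01 kg/m^2

17.01 kg/m^2


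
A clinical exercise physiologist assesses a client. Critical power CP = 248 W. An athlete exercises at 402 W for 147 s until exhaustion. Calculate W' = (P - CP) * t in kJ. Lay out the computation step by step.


P - CP = 402 - 248 = 154 W
W' = 154 * 147 = 22638 J
= 22638 / 1000 = 22.638 kJ

22.638 kJ


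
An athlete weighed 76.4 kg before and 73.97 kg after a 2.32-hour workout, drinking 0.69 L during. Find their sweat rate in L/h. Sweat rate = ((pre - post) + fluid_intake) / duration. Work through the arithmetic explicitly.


Body mass change = 2.43 kg
Total sweat loss = 2.43 + 0.69 = 3.12 L
Rate = 3.12 / 2.32 = 1.345 L/h

1.345 L/h


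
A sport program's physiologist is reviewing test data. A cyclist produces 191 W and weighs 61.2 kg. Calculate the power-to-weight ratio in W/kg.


P/W = power / mass
= 191 / 61.2
= 3.121 W/kg

3.121 W/kg
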